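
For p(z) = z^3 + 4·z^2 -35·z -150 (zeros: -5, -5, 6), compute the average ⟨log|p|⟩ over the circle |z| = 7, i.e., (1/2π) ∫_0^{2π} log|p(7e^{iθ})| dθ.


Zeros: -5, -5, 6; r = 7.
Inside |z| < r: -5, -5, 6. Outside (|z| ≥ r): ∅.
p(0) = -150, so log|p(0)| = log(150) = 5.0106.
Apply Jensen: I(r) = log|p(0)| + Σ_k log(r/|z_k|), summed over zeros inside |z| < r.
  log(r/|z_k|) for z_k = -5: log(7/5) = 0.3365
  log(r/|z_k|) for z_k = -5: log(7/5) = 0.3365
  log(r/|z_k|) for z_k = 6: log(7/6) = 0.1542
Sum over inside zeros: 0.8271.
I(r) = log|p(0)| + (inside sum) = 5.0106 + 0.8271 = 5.8377.
Closed form (all zeros inside, monic): I(r) = n·log(r) = 3·log(7) = 5.8377. ✓

I(r) ≈ 5.8377.


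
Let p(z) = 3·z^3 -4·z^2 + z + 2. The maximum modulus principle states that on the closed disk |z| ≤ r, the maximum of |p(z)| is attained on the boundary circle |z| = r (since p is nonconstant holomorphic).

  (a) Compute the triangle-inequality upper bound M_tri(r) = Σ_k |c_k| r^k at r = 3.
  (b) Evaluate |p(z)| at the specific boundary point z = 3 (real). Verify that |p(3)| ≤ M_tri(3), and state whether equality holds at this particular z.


Coefficients: c_0 = 2, c_1 = 1, c_2 = -4, c_3 = 3. Radius r = 3.
Part (a). Triangle bound: M_tri(r) = Σ_k |c_k| r^k
  = |2|·3^0 + |1|·3^1 + |-4|·3^2 + |3|·3^3
  = 2 + 3 + 36 + 81 = 122.
This bounds M(r) := max_{|z|=r} |p(z)| from above; equality holds iff all terms c_k z^k can be made to align in phase at a single z on |z|=r.
Part (b). At z = 3 (real, on the circle |z| = r):
  p(3) = (2)·3^0 + (1)·3^1 + (-4)·3^2 + (3)·3^3 = 50.
  |p(3)| = 50.
Check: |p(3)| = 50 ≤ 122 = M_tri(3). ✓ Equality does not hold at z = 3 (the coefficients have mixed signs, so the terms do not all align in phase there).

M_tri(3) = 122; |p(3)| = 50; equality at z=3: no.


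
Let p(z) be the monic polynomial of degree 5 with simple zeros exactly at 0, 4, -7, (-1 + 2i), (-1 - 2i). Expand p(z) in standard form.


The polynomial is p(z) = ∏_{α ∈ S} (z − α), where S = {0, 4, -7, (-1 + 2i), (-1 - 2i)}.
Expanding the product yields: p(z) = z^5 + 5·z^4 -17·z^3 -41·z^2 -140·z.
Note conjugate pairs combine to real quadratics: (z − (-1+2i))(z − (-1−2i)) = z² + 2z + 5.
The resulting polynomial has degree 5 and real coefficients as required.

p(z) = z^5 + 5·z^4 -17·z^3 -41·z^2 -140·z.


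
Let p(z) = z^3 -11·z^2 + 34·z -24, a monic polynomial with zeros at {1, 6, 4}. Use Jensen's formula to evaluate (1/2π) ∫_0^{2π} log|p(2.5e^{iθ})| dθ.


Zeros: 1, 4, 6; r = 2.5.
Inside |z| < r: 1. Outside (|z| ≥ r): 4, 6.
p(0) = -24, so log|p(0)| = log(24) = 3.1781.
Apply Jensen: I(r) = log|p(0)| + Σ_k log(r/|z_k|), summed over zeros inside |z| < r.
  log(r/|z_k|) for z_k = 1: log(2.5/1) = 0.9163
  Outside zeros (4, 6) contribute nothing to the Jensen sum.
Sum over inside zeros: 0.9163.
I(r) = log|p(0)| + (inside sum) = 3.1781 + 0.9163 = 4.0943.
Note: since some zeros are outside |z| ≤ r, the simplified n·log(r) form does NOT apply — only the inside zeros contribute.

I(r) ≈ 4.0943.


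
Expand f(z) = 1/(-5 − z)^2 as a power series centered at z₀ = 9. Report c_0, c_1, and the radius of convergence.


Let w = z − z₀, so z = z₀ + w.
Then -5 − z = -5 − (z₀ + w) = (-5 − z₀) − w = -14 − w.
f(z) = 1/(-14 − w)^2 = (1/(-14)^2) · (1 − w/(-14))^{−2}.
By the binomial series (1−u)^{−2} = Σ_{n≥0} C(n+1, 1) u^n for |u|<1, with u = w/(-14):
  c_n = C(n+1, 1) / (-14)^(n+2).
  c_0 = 1/(-14)^2 = 1/196.
  c_1 = 2/(-14)^3 = -1/1372.
The series is valid for |w/d| < 1, i.e. |z − z₀| < |d|.
Radius of convergence: R = |-5 − z₀| = |-14| = 14 (distance from z₀ to the singularity z = -5).

c_0 = 1/196, c_1 = -1/1372; R = 14.


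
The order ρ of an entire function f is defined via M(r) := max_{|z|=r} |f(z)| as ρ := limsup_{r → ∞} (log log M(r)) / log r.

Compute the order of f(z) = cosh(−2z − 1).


cosh(w) is a linear combination of e^{iw} and e^{−iw} (or e^w, e^{−w} in the hyperbolic case), so |cosh(w)| ≤ e^{|w|}. With w = −2z − 1, |w| ≤ 2|z| + 1 = 2r + 1 on |z| = r, giving M(r) ≤ e^{2r + 1}, so ρ ≤ 1. On a suitable ray (z = it for sin/cos; z = t for sinh/cosh, t real → ∞), |cosh(−2z − 1)| grows like e^{2|t|}/2, so ρ ≥ 1. Hence ρ = 1.
Therefore ρ = 1.

Order ρ = 1.


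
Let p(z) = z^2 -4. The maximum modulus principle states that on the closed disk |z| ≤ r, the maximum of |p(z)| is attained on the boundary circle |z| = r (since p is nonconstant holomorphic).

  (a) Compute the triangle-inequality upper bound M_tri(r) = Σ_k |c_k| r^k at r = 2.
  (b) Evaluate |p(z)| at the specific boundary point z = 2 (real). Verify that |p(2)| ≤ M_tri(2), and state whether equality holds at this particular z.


Coefficients: c_0 = -4, c_1 = 0, c_2 = 1. Radius r = 2.
Part (a). Triangle bound: M_tri(r) = Σ_k |c_k| r^k
  = |-4|·2^0 + |0|·2^1 + |1|·2^2
  = 4 + 0 + 4 = 8.
This bounds M(r) := max_{|z|=r} |p(z)| from above; equality holds iff all terms c_k z^k can be made to align in phase at a single z on |z|=r.
Part (b). At z = 2 (real, on the circle |z| = r):
  p(2) = (-4)·2^0 + (0)·2^1 + (1)·2^2 = 0.
  |p(2)| = 0.
Check: |p(2)| = 0 ≤ 8 = M_tri(2). ✓ Equality does not hold at z = 2 (the coefficients have mixed signs, so the terms do not all align in phase there).

M_tri(2) = 8; |p(2)| = 0; equality at z=2: no.


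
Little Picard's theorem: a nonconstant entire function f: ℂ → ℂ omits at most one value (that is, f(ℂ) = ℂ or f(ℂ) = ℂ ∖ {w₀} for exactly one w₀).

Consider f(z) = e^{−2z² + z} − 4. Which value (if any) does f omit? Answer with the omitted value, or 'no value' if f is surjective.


Little Picard bounds the complement of f(ℂ) to at most one point.
The exponent g(z) = −2z² + z is a nonconstant polynomial, hence surjective onto ℂ. So e^{g(z)} takes every value in {e^w : w ∈ ℂ} = ℂ ∖ {0}. Adding -4 shifts the range to ℂ ∖ {-4}. f omits exactly -4.

Omitted value: -4.


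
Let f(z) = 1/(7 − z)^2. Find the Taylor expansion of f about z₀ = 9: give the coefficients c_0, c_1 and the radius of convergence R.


Let w = z − z₀, so z = z₀ + w.
Then 7 − z = 7 − (z₀ + w) = (7 − z₀) − w = -2 − w.
f(z) = 1/(-2 − w)^2 = (1/(-2)^2) · (1 − w/(-2))^{−2}.
By the binomial series (1−u)^{−2} = Σ_{n≥0} C(n+1, 1) u^n for |u|<1, with u = w/(-2):
  c_n = C(n+1, 1) / (-2)^(n+2).
  c_0 = 1/(-2)^2 = 1/4.
  c_1 = 2/(-2)^3 = -1/4.
The series is valid for |w/d| < 1, i.e. |z − z₀| < |d|.
Radius of convergence: R = |7 − z₀| = |-2| = 2 (distance from z₀ to the singularity z = 7).

c_0 = 1/4, c_1 = -1/4; R = 2.


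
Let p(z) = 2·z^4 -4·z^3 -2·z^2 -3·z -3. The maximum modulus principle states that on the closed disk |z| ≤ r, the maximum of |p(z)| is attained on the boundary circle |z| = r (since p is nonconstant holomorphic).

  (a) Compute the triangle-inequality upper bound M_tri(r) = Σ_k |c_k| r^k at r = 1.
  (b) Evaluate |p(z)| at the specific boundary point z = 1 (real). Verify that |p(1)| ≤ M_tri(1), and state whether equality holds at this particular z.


Coefficients: c_0 = -3, c_1 = -3, c_2 = -2, c_3 = -4, c_4 = 2. Radius r = 1.
Part (a). Triangle bound: M_tri(r) = Σ_k |c_k| r^k
  = |-3|·1^0 + |-3|·1^1 + |-2|·1^2 + |-4|·1^3 + |2|·1^4
  = 3 + 3 + 2 + 4 + 2 = 14.
This bounds M(r) := max_{|z|=r} |p(z)| from above; equality holds iff all terms c_k z^k can be made to align in phase at a single z on |z|=r.
Part (b). At z = 1 (real, on the circle |z| = r):
  p(1) = (-3)·1^0 + (-3)·1^1 + (-2)·1^2 + (-4)·1^3 + (2)·1^4 = -10.
  |p(1)| = 10.
Check: |p(1)| = 10 ≤ 14 = M_tri(1). ✓ Equality does not hold at z = 1 (the coefficients have mixed signs, so the terms do not all align in phase there).

M_tri(1) = 14; |p(1)| = 10; equality at z=1: no.


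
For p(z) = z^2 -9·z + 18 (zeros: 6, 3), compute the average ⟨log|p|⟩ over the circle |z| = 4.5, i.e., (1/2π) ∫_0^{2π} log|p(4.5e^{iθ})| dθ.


Zeros: 3, 6; r = 4.5.
Inside |z| < r: 3. Outside (|z| ≥ r): 6.
p(0) = 18, so log|p(0)| = log(18) = 2.8904.
Apply Jensen: I(r) = log|p(0)| + Σ_k log(r/|z_k|), summed over zeros inside |z| < r.
  log(r/|z_k|) for z_k = 3: log(4.5/3) = 0.4055
  Outside zeros (6) contribute nothing to the Jensen sum.
Sum over inside zeros: 0.4055.
I(r) = log|p(0)| + (inside sum) = 2.8904 + 0.4055 = 3.2958.
Note: since some zeros are outside |z| ≤ r, the simplified n·log(r) form does NOT apply — only the inside zeros contribute.

I(r) ≈ 3.2958.


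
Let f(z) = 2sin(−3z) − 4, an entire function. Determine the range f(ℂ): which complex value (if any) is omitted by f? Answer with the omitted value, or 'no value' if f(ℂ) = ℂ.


Little Picard bounds the complement of f(ℂ) to at most one point.
sin is entire and surjective onto ℂ: for every w ∈ ℂ, sin(ζ) = w has a solution ζ ∈ ℂ (e.g., via the complex inverse arcsin). With ζ = −3z this gives z = ζ/(-3). Then 2·sin(−3z) takes every value in 2·ℂ = ℂ, and adding -4 is a bijection of ℂ. So f is surjective and omits no value. (Note: only on the real line is sin bounded by [−1, 1].)

Omitted value: no value.


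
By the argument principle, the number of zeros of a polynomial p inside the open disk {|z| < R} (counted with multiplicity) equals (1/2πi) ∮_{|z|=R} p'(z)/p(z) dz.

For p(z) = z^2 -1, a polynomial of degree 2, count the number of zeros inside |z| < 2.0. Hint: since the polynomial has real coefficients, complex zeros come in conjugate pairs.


The zeros of p are: -1, 1.
Their magnitudes are: 1, 1.
Zeros with |z| < R = 2.0: -1, 1.
Count = 2.
By the argument principle, (1/2πi) ∮_{|z|=R} p'(z)/p(z) dz equals exactly this count.

Number of zeros inside |z| < 2.0: 2.


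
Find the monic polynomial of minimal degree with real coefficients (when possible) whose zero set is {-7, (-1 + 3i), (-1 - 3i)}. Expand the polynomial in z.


The polynomial is p(z) = ∏_{α ∈ S} (z − α), where S = {-7, (-1 + 3i), (-1 - 3i)}.
Expanding the product yields: p(z) = z^3 + 9·z^2 + 24·z + 70.
Note conjugate pairs combine to real quadratics: (z − (-1+3i))(z − (-1−3i)) = z² + 2z + 10.
The resulting polynomial has degree 3 and real coefficients as required.

p(z) = z^3 + 9·z^2 + 24·z + 70.


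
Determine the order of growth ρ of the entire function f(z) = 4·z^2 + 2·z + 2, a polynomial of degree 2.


|f(z)| ≤ Σ|c_k|·r^k = O(r^2) as r → ∞. Polynomial growth is O(e^{r^ε}) for every ε > 0 (since r^2/e^{r^ε} → 0), so ρ ≤ ε for all ε > 0, i.e. ρ = 0. Every nonconstant polynomial has order 0.
Therefore ρ = 0.

Order ρ = 0.


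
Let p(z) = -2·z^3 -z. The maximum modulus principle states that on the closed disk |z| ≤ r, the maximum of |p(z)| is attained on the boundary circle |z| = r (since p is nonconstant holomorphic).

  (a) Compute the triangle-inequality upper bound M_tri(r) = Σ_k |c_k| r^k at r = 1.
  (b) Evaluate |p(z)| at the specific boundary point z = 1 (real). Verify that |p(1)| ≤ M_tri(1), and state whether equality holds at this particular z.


Coefficients: c_0 = 0, c_1 = -1, c_2 = 0, c_3 = -2. Radius r = 1.
Part (a). Triangle bound: M_tri(r) = Σ_k |c_k| r^k
  = |0|·1^0 + |-1|·1^1 + |0|·1^2 + |-2|·1^3
  = 0 + 1 + 0 + 2 = 3.
This bounds M(r) := max_{|z|=r} |p(z)| from above; equality holds iff all terms c_k z^k can be made to align in phase at a single z on |z|=r.
Part (b). At z = 1 (real, on the circle |z| = r):
  p(1) = (0)·1^0 + (-1)·1^1 + (0)·1^2 + (-2)·1^3 = -3.
  |p(1)| = 3.
Since all nonzero coefficients share the same sign, |p(1)| = 3 = M_tri(1); the triangle bound is attained at z = 1, so in fact M(r) = 3.

M_tri(1) = 3; |p(1)| = 3; equality at z=1: yes.


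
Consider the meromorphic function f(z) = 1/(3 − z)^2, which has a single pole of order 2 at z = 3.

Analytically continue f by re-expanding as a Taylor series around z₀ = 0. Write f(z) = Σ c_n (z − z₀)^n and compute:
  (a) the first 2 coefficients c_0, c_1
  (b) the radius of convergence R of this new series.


Let w = z − z₀, so z = z₀ + w.
Then 3 − z = 3 − (z₀ + w) = (3 − z₀) − w = 3 − w.
f(z) = 1/(3 − w)^2 = (1/(3)^2) · (1 − w/(3))^{−2}.
By the binomial series (1−u)^{−2} = Σ_{n≥0} C(n+1, 1) u^n for |u|<1, with u = w/(3):
  c_n = C(n+1, 1) / (3)^(n+2).
  c_0 = 1/(3)^2 = 1/9.
  c_1 = 2/(3)^3 = 2/27.
The series is valid for |w/d| < 1, i.e. |z − z₀| < |d|.
Radius of convergence: R = |3 − z₀| = |3| = 3 (distance from z₀ to the singularity z = 3).

c_0 = 1/9, c_1 = 2/27; R = 3.


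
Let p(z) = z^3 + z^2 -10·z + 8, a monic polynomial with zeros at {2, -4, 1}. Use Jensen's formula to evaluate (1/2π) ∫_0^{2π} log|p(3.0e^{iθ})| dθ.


Zeros: -4, 1, 2; r = 3.0.
Inside |z| < r: 1, 2. Outside (|z| ≥ r): -4.
p(0) = 8, so log|p(0)| = log(8) = 2.0794.
Apply Jensen: I(r) = log|p(0)| + Σ_k log(r/|z_k|), summed over zeros inside |z| < r.
  log(r/|z_k|) for z_k = 2: log(3.0/2) = 0.4055
  log(r/|z_k|) for z_k = 1: log(3.0/1) = 1.0986
  Outside zeros (-4) contribute nothing to the Jensen sum.
Sum over inside zeros: 1.5041.
I(r) = log|p(0)| + (inside sum) = 2.0794 + 1.5041 = 3.5835.
Note: since some zeros are outside |z| ≤ r, the simplified n·log(r) form does NOT apply — only the inside zeros contribute.

I(r) ≈ 3.5835.


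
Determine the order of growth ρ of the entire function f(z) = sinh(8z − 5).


sinh(w) is a linear combination of e^{iw} and e^{−iw} (or e^w, e^{−w} in the hyperbolic case), so |sinh(w)| ≤ e^{|w|}. With w = 8z − 5, |w| ≤ 8|z| + 5 = 8r + 5 on |z| = r, giving M(r) ≤ e^{8r + 5}, so ρ ≤ 1. On a suitable ray (z = it for sin/cos; z = t for sinh/cosh, t real → ∞), |sinh(8z − 5)| grows like e^{8|t|}/2, so ρ ≥ 1. Hence ρ = 1.
Therefore ρ = 1.

Order ρ = 1.


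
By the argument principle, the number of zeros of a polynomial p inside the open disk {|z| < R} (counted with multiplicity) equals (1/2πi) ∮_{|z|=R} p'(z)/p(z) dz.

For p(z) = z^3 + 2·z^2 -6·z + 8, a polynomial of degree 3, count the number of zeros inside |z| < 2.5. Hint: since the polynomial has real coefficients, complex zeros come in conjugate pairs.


The zeros of p are: (1 + 1i), (1 - 1i), -4.
Their magnitudes are: 1.414, 1.414, 4.
Zeros with |z| < R = 2.5: (1 + 1i), (1 - 1i).
Count = 2.
By the argument principle, (1/2πi) ∮_{|z|=R} p'(z)/p(z) dz equals exactly this count.

Number of zeros inside |z| < 2.5: 2.


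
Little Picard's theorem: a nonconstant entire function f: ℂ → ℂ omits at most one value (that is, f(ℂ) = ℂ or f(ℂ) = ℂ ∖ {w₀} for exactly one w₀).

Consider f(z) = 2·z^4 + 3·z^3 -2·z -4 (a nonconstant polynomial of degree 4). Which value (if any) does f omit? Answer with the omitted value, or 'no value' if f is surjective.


Little Picard bounds the complement of f(ℂ) to at most one point.
For every w ∈ ℂ, the equation p(z) − w = 0 is a nonconstant polynomial in z and hence has at least one root by the fundamental theorem of algebra. So p is surjective onto ℂ, omitting no value.

Omitted value: no value.


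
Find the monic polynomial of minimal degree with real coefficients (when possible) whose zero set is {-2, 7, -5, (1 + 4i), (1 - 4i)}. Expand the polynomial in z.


The polynomial is p(z) = ∏_{α ∈ S} (z − α), where S = {-2, 7, -5, (1 + 4i), (1 - 4i)}.
Expanding the product yields: p(z) = z^5 -2·z^4 -22·z^3 + 8·z^2 -523·z -1190.
Note conjugate pairs combine to real quadratics: (z − (1+4i))(z − (1−4i)) = z² − 2z + 17.
The resulting polynomial has degree 5 and real coefficients as required.

p(z) = z^5 -2·z^4 -22·z^3 + 8·z^2 -523·z -1190.


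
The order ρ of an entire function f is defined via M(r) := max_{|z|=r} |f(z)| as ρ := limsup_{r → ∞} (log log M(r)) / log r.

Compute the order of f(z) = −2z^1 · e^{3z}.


M(r) = max_{|z|=r} |-2|·|z|^1·|e^{3z}| = 2·r^1 · e^{3r^1} (the factors attain their maxima compatibly on |z|=r). Then log M(r) = log 2 + 1·log r + 3r^1, dominated by the last term, so log log M(r) ~ 1·log r. The polynomial factor -2z^1 contributes only a log r term and does not affect the order. ρ = 1.
Therefore ρ = 1.

Order ρ = 1.


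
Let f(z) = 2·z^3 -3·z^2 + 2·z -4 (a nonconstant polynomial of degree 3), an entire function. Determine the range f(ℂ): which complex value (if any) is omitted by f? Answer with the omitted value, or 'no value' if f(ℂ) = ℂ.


Little Picard bounds the complement of f(ℂ) to at most one point.
For every w ∈ ℂ, the equation p(z) − w = 0 is a nonconstant polynomial in z and hence has at least one root by the fundamental theorem of algebra. So p is surjective onto ℂ, omitting no value.

Omitted value: no value.


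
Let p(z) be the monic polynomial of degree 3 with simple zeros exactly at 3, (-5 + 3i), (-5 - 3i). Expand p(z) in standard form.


The polynomial is p(z) = ∏_{α ∈ S} (z − α), where S = {3, (-5 + 3i), (-5 - 3i)}.
Expanding the product yields: p(z) = z^3 + 7·z^2 + 4·z -102.
Note conjugate pairs combine to real quadratics: (z − (-5+3i))(z − (-5−3i)) = z² + 10z + 34.
The resulting polynomial has degree 3 and real coefficients as required.

p(z) = z^3 + 7·z^2 + 4·z -102.


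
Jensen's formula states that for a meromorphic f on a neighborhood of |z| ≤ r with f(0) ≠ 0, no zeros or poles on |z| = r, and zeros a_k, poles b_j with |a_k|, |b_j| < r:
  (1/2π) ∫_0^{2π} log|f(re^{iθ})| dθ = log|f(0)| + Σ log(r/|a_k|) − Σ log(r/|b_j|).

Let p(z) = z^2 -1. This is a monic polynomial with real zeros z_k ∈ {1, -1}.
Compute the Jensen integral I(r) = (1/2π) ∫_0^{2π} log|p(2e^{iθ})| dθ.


Zeros: -1, 1; r = 2.
Inside |z| < r: -1, 1. Outside (|z| ≥ r): ∅.
p(0) = -1, so log|p(0)| = log(1) = 0.0000.
Apply Jensen: I(r) = log|p(0)| + Σ_k log(r/|z_k|), summed over zeros inside |z| < r.
  log(r/|z_k|) for z_k = 1: log(2/1) = 0.6931
  log(r/|z_k|) for z_k = -1: log(2/1) = 0.6931
Sum over inside zeros: 1.3863.
I(r) = log|p(0)| + (inside sum) = 0.0000 + 1.3863 = 1.3863.
Closed form (all zeros inside, monic): I(r) = n·log(r) = 2·log(2) = 1.3863. ✓

I(r) ≈ 1.3863.


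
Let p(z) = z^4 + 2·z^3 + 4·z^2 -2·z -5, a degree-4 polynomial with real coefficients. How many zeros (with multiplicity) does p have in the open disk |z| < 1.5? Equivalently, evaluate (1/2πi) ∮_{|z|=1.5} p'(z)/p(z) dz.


The zeros of p are: -1, 1, (-1 + 2i), (-1 - 2i).
Their magnitudes are: 1, 1, 2.236, 2.236.
Zeros with |z| < R = 1.5: -1, 1.
Count = 2.
By the argument principle, (1/2πi) ∮_{|z|=R} p'(z)/p(z) dz equals exactly this count.

Number of zeros inside |z| < 1.5: 2.


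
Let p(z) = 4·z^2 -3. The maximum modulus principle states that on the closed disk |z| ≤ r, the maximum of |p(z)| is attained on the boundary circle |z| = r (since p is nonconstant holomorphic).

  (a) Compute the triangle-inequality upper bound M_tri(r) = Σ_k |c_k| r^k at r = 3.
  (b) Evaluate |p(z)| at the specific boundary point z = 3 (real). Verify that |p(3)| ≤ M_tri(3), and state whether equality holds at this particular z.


Coefficients: c_0 = -3, c_1 = 0, c_2 = 4. Radius r = 3.
Part (a). Triangle bound: M_tri(r) = Σ_k |c_k| r^k
  = |-3|·3^0 + |0|·3^1 + |4|·3^2
  = 3 + 0 + 36 = 39.
This bounds M(r) := max_{|z|=r} |p(z)| from above; equality holds iff all terms c_k z^k can be made to align in phase at a single z on |z|=r.
Part (b). At z = 3 (real, on the circle |z| = r):
  p(3) = (-3)·3^0 + (0)·3^1 + (4)·3^2 = 33.
  |p(3)| = 33.
Check: |p(3)| = 33 ≤ 39 = M_tri(3). ✓ Equality does not hold at z = 3 (the coefficients have mixed signs, so the terms do not all align in phase there).

M_tri(3) = 39; |p(3)| = 33; equality at z=3: no.


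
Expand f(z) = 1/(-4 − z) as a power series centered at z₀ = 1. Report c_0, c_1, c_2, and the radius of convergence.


Let w = z − z₀, so z = z₀ + w.
Then -4 − z = -4 − (z₀ + w) = (-4 − z₀) − w = -5 − w.
f(z) = 1/(-5 − w) = (1/(-5)) · 1/(1 − w/(-5)) = Σ_{n≥0} w^n / (-5)^(n+1).
So c_n = 1/(-5)^(n+1):
  c_0 = 1/(-5)^1 = -1/5.
  c_1 = 1/(-5)^2 = 1/25.
  c_2 = 1/(-5)^3 = -1/125.
The series is valid for |w/d| < 1, i.e. |z − z₀| < |d|.
Radius of convergence: R = |-4 − z₀| = |-5| = 5 (distance from z₀ to the singularity z = -4).

c_0 = -1/5, c_1 = 1/25, c_2 = -1/125; R = 5.


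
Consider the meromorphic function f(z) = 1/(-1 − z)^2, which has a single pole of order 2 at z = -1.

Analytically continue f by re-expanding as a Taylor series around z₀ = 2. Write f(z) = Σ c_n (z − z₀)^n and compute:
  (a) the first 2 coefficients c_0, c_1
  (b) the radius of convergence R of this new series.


Let w = z − z₀, so z = z₀ + w.
Then -1 − z = -1 − (z₀ + w) = (-1 − z₀) − w = -3 − w.
f(z) = 1/(-3 − w)^2 = (1/(-3)^2) · (1 − w/(-3))^{−2}.
By the binomial series (1−u)^{−2} = Σ_{n≥0} C(n+1, 1) u^n for |u|<1, with u = w/(-3):
  c_n = C(n+1, 1) / (-3)^(n+2).
  c_0 = 1/(-3)^2 = 1/9.
  c_1 = 2/(-3)^3 = -2/27.
The series is valid for |w/d| < 1, i.e. |z − z₀| < |d|.
Radius of convergence: R = |-1 − z₀| = |-3| = 3 (distance from z₀ to the singularity z = -1).

c_0 = 1/9, c_1 = -2/27; R = 3.


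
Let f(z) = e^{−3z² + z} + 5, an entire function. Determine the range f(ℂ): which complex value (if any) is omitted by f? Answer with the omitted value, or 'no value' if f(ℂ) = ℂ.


Little Picard bounds the complement of f(ℂ) to at most one point.
The exponent g(z) = −3z² + z is a nonconstant polynomial, hence surjective onto ℂ. So e^{g(z)} takes every value in {e^w : w ∈ ℂ} = ℂ ∖ {0}. Adding 5 shifts the range to ℂ ∖ {5}. f omits exactly 5.

Omitted value: 5.


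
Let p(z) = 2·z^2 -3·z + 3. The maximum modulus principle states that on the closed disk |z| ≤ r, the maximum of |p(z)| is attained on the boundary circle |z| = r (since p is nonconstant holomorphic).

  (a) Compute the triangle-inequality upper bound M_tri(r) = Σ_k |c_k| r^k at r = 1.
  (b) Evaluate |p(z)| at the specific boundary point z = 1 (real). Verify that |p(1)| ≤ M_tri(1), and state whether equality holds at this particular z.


Coefficients: c_0 = 3, c_1 = -3, c_2 = 2. Radius r = 1.
Part (a). Triangle bound: M_tri(r) = Σ_k |c_k| r^k
  = |3|·1^0 + |-3|·1^1 + |2|·1^2
  = 3 + 3 + 2 = 8.
This bounds M(r) := max_{|z|=r} |p(z)| from above; equality holds iff all terms c_k z^k can be made to align in phase at a single z on |z|=r.
Part (b). At z = 1 (real, on the circle |z| = r):
  p(1) = (3)·1^0 + (-3)·1^1 + (2)·1^2 = 2.
  |p(1)| = 2.
Check: |p(1)| = 2 ≤ 8 = M_tri(1). ✓ Equality does not hold at z = 1 (the coefficients have mixed signs, so the terms do not all align in phase there).

M_tri(1) = 8; |p(1)| = 2; equality at z=1: no.


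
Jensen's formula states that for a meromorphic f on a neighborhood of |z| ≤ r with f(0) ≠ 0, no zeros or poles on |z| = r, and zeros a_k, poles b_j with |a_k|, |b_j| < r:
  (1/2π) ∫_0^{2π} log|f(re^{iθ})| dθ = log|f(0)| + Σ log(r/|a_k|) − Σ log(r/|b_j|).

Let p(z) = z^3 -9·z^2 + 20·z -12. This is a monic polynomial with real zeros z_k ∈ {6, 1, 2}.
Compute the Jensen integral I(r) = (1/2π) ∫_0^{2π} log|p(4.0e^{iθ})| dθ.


Zeros: 1, 2, 6; r = 4.0.
Inside |z| < r: 1, 2. Outside (|z| ≥ r): 6.
p(0) = -12, so log|p(0)| = log(12) = 2.4849.
Apply Jensen: I(r) = log|p(0)| + Σ_k log(r/|z_k|), summed over zeros inside |z| < r.
  log(r/|z_k|) for z_k = 1: log(4.0/1) = 1.3863
  log(r/|z_k|) for z_k = 2: log(4.0/2) = 0.6931
  Outside zeros (6) contribute nothing to the Jensen sum.
Sum over inside zeros: 2.0794.
I(r) = log|p(0)| + (inside sum) = 2.4849 + 2.0794 = 4.5643.
Note: since some zeros are outside |z| ≤ r, the simplified n·log(r) form does NOT apply — only the inside zeros contribute.

I(r) ≈ 4.5643.


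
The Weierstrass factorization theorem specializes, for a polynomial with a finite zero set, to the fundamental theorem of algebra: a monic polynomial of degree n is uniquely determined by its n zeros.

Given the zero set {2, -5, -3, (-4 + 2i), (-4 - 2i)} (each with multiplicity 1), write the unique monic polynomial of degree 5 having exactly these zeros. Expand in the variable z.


The polynomial is p(z) = ∏_{α ∈ S} (z − α), where S = {2, -5, -3, (-4 + 2i), (-4 - 2i)}.
Expanding the product yields: p(z) = z^5 + 14·z^4 + 67·z^3 + 82·z^2 -260·z -600.
Note conjugate pairs combine to real quadratics: (z − (-4+2i))(z − (-4−2i)) = z² + 8z + 20.
The resulting polynomial has degree 5 and real coefficients as required.

p(z) = z^5 + 14·z^4 + 67·z^3 + 82·z^2 -260·z -600.


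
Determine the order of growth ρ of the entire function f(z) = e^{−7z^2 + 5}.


|e^{−7z^2 + 5}| = e^{Re(-7·z^2) + 5} ≤ e^{7|z|^2 + 5} = e^{7r^2 + 5} on |z| = r, so ρ ≤ 2. Choosing z on |z|=r so that -7·z^2 is real positive (always possible by picking arg z appropriately) gives |f(z)| = e^{7r^2 + 5}, matching the bound. The additive constant 5 does not affect log log M(r) ~ 2·log r. Hence ρ = 2.
Therefore ρ = 2.

Order ρ = 2.


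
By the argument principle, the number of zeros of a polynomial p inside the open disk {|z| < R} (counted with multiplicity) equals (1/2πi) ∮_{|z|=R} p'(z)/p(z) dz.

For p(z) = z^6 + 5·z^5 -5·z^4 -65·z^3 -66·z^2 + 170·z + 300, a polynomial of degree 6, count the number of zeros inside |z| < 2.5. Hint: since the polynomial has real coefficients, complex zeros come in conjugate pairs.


The zeros of p are: 3, (-2 + 1i), (-2 - 1i), 2, (-3 + 1i), (-3 - 1i).
Their magnitudes are: 3, 2.236, 2.236, 2, 3.162, 3.162.
Zeros with |z| < R = 2.5: (-2 + 1i), (-2 - 1i), 2.
Count = 3.
By the argument principle, (1/2πi) ∮_{|z|=R} p'(z)/p(z) dz equals exactly this count.

Number of zeros inside |z| < 2.5: 3.


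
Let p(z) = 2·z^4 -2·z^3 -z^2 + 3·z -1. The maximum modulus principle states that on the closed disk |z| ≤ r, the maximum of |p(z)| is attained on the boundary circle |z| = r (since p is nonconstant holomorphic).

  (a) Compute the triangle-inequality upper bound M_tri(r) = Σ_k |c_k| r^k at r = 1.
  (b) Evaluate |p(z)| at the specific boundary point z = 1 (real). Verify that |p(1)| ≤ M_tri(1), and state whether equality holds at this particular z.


Coefficients: c_0 = -1, c_1 = 3, c_2 = -1, c_3 = -2, c_4 = 2. Radius r = 1.
Part (a). Triangle bound: M_tri(r) = Σ_k |c_k| r^k
  = |-1|·1^0 + |3|·1^1 + |-1|·1^2 + |-2|·1^3 + |2|·1^4
  = 1 + 3 + 1 + 2 + 2 = 9.
This bounds M(r) := max_{|z|=r} |p(z)| from above; equality holds iff all terms c_k z^k can be made to align in phase at a single z on |z|=r.
Part (b). At z = 1 (real, on the circle |z| = r):
  p(1) = (-1)·1^0 + (3)·1^1 + (-1)·1^2 + (-2)·1^3 + (2)·1^4 = 1.
  |p(1)| = 1.
Check: |p(1)| = 1 ≤ 9 = M_tri(1). ✓ Equality does not hold at z = 1 (the coefficients have mixed signs, so the terms do not all align in phase there).

M_tri(1) = 9; |p(1)| = 1; equality at z=1: no.


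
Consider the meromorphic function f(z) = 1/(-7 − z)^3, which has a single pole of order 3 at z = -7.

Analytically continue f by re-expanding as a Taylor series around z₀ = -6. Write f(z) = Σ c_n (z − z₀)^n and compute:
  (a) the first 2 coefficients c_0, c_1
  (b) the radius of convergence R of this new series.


Let w = z − z₀, so z = z₀ + w.
Then -7 − z = -7 − (z₀ + w) = (-7 − z₀) − w = -1 − w.
f(z) = 1/(-1 − w)^3 = (1/(-1)^3) · (1 − w/(-1))^{−3}.
By the binomial series (1−u)^{−3} = Σ_{n≥0} C(n+2, 2) u^n for |u|<1, with u = w/(-1):
  c_n = C(n+2, 2) / (-1)^(n+3).
  c_0 = 1/(-1)^3 = -1.
  c_1 = 3/(-1)^4 = 3.
The series is valid for |w/d| < 1, i.e. |z − z₀| < |d|.
Radius of convergence: R = |-7 − z₀| = |-1| = 1 (distance from z₀ to the singularity z = -7).

c_0 = -1, c_1 = 3; R = 1.


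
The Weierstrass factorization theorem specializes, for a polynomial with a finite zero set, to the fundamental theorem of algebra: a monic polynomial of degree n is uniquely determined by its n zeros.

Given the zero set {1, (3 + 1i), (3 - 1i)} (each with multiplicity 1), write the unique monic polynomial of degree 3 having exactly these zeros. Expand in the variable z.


The polynomial is p(z) = ∏_{α ∈ S} (z − α), where S = {1, (3 + 1i), (3 - 1i)}.
Expanding the product yields: p(z) = z^3 -7·z^2 + 16·z -10.
Note conjugate pairs combine to real quadratics: (z − (3+1i))(z − (3−1i)) = z² − 6z + 10.
The resulting polynomial has degree 3 and real coefficients as required.

p(z) = z^3 -7·z^2 + 16·z -10.


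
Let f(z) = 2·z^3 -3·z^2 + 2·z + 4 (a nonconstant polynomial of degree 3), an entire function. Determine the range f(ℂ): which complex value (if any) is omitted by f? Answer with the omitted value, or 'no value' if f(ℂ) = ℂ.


Little Picard bounds the complement of f(ℂ) to at most one point.
For every w ∈ ℂ, the equation p(z) − w = 0 is a nonconstant polynomial in z and hence has at least one root by the fundamental theorem of algebra. So p is surjective onto ℂ, omitting no value.

Omitted value: no value.


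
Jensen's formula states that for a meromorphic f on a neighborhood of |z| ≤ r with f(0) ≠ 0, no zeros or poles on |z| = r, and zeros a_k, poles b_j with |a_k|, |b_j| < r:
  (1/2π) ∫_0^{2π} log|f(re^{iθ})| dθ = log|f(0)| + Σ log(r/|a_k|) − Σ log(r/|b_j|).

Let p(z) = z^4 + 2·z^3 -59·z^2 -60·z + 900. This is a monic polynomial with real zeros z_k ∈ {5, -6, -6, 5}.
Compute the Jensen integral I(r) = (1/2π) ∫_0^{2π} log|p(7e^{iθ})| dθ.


Zeros: -6, -6, 5, 5; r = 7.
Inside |z| < r: -6, -6, 5, 5. Outside (|z| ≥ r): ∅.
p(0) = 900, so log|p(0)| = log(900) = 6.8024.
Apply Jensen: I(r) = log|p(0)| + Σ_k log(r/|z_k|), summed over zeros inside |z| < r.
  log(r/|z_k|) for z_k = 5: log(7/5) = 0.3365
  log(r/|z_k|) for z_k = -6: log(7/6) = 0.1542
  log(r/|z_k|) for z_k = -6: log(7/6) = 0.1542
  log(r/|z_k|) for z_k = 5: log(7/5) = 0.3365
Sum over inside zeros: 0.9812.
I(r) = log|p(0)| + (inside sum) = 6.8024 + 0.9812 = 7.7836.
Closed form (all zeros inside, monic): I(r) = n·log(r) = 4·log(7) = 7.7836. ✓

I(r) ≈ 7.7836.


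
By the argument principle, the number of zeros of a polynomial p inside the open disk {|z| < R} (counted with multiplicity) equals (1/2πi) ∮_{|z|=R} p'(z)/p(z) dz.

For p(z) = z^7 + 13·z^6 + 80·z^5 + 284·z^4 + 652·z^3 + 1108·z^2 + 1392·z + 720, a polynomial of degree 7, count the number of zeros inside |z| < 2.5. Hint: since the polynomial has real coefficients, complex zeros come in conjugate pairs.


The zeros of p are: (-3 + 3i), (-3 - 3i), (0 + 2i), (0 - 2i), -1, (-3 + 1i), (-3 - 1i).
Their magnitudes are: 4.243, 4.243, 2, 2, 1, 3.162, 3.162.
Zeros with |z| < R = 2.5: (0 + 2i), (0 - 2i), -1.
Count = 3.
By the argument principle, (1/2πi) ∮_{|z|=R} p'(z)/p(z) dz equals exactly this count.

Number of zeros inside |z| < 2.5: 3.


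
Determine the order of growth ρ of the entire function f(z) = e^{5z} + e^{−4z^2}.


Each summand is entire of order 1 and 2 respectively (as in the single-exponential case). The order of a sum is at most the max of the orders, so ρ ≤ 2. For the lower bound: on |z|=r choose arg z so that -4z^2 is real positive; then |e^{-4z^2}| = e^{4r^2} while |e^{5z}| ≤ e^{5r^1} = o(e^{4r^2}). So |f| ≥ e^{4r^2}(1 − o(1)) and ρ ≥ 2. Hence ρ = max(1, 2) = 2.
Therefore ρ = 2.

Order ρ = 2.


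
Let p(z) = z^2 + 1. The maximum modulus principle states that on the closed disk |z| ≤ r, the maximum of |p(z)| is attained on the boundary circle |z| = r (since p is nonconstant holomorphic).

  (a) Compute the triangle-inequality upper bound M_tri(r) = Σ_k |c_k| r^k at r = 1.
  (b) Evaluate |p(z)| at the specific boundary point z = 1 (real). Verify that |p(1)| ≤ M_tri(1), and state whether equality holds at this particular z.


Coefficients: c_0 = 1, c_1 = 0, c_2 = 1. Radius r = 1.
Part (a). Triangle bound: M_tri(r) = Σ_k |c_k| r^k
  = |1|·1^0 + |0|·1^1 + |1|·1^2
  = 1 + 0 + 1 = 2.
This bounds M(r) := max_{|z|=r} |p(z)| from above; equality holds iff all terms c_k z^k can be made to align in phase at a single z on |z|=r.
Part (b). At z = 1 (real, on the circle |z| = r):
  p(1) = (1)·1^0 + (0)·1^1 + (1)·1^2 = 2.
  |p(1)| = 2.
Since all nonzero coefficients share the same sign, |p(1)| = 2 = M_tri(1); the triangle bound is attained at z = 1, so in fact M(r) = 2.

M_tri(1) = 2; |p(1)| = 2; equality at z=1: yes.


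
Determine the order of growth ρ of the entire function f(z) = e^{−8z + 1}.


|e^{−8z + 1}| = e^{Re(-8·z) + 1} ≤ e^{8|z|^1 + 1} = e^{8r^1 + 1} on |z| = r, so ρ ≤ 1. Choosing z on |z|=r so that -8·z is real positive (always possible by picking arg z appropriately) gives |f(z)| = e^{8r^1 + 1}, matching the bound. The additive constant 1 does not affect log log M(r) ~ 1·log r. Hence ρ = 1.
Therefore ρ = 1.

Order ρ = 1.


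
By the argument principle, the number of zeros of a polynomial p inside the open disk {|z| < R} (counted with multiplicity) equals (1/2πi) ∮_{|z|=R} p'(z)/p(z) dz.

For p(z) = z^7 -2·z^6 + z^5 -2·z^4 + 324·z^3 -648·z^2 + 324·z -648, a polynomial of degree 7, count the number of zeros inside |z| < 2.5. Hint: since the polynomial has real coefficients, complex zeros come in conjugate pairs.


The zeros of p are: (3 + 3i), (3 - 3i), 2, (-3 + 3i), (-3 - 3i), (0 + 1i), (0 - 1i).
Their magnitudes are: 4.243, 4.243, 2, 4.243, 4.243, 1, 1.
Zeros with |z| < R = 2.5: 2, (0 + 1i), (0 - 1i).
Count = 3.
By the argument principle, (1/2πi) ∮_{|z|=R} p'(z)/p(z) dz equals exactly this count.

Number of zeros inside |z| < 2.5: 3.


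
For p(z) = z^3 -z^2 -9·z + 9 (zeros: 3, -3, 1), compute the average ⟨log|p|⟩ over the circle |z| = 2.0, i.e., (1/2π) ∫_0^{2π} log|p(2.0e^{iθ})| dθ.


Zeros: -3, 1, 3; r = 2.0.
Inside |z| < r: 1. Outside (|z| ≥ r): -3, 3.
p(0) = 9, so log|p(0)| = log(9) = 2.1972.
Apply Jensen: I(r) = log|p(0)| + Σ_k log(r/|z_k|), summed over zeros inside |z| < r.
  log(r/|z_k|) for z_k = 1: log(2.0/1) = 0.6931
  Outside zeros (-3, 3) contribute nothing to the Jensen sum.
Sum over inside zeros: 0.6931.
I(r) = log|p(0)| + (inside sum) = 2.1972 + 0.6931 = 2.8904.
Note: since some zeros are outside |z| ≤ r, the simplified n·log(r) form does NOT apply — only the inside zeros contribute.

I(r) ≈ 2.8904.


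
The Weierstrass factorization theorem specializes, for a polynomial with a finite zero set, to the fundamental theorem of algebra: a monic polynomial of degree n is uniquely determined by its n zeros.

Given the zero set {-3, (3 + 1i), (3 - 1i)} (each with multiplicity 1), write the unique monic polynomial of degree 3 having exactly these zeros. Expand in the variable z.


The polynomial is p(z) = ∏_{α ∈ S} (z − α), where S = {-3, (3 + 1i), (3 - 1i)}.
Expanding the product yields: p(z) = z^3 -3·z^2 -8·z + 30.
Note conjugate pairs combine to real quadratics: (z − (3+1i))(z − (3−1i)) = z² − 6z + 10.
The resulting polynomial has degree 3 and real coefficients as required.

p(z) = z^3 -3·z^2 -8·z + 30.


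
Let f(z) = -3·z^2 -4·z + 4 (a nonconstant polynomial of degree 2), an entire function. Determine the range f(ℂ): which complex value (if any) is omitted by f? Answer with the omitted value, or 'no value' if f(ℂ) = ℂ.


Little Picard bounds the complement of f(ℂ) to at most one point.
For every w ∈ ℂ, the equation p(z) − w = 0 is a nonconstant polynomial in z and hence has at least one root by the fundamental theorem of algebra. So p is surjective onto ℂ, omitting no value.

Omitted value: no value.


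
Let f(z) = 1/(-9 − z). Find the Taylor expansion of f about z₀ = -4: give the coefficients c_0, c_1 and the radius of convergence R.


Let w = z − z₀, so z = z₀ + w.
Then -9 − z = -9 − (z₀ + w) = (-9 − z₀) − w = -5 − w.
f(z) = 1/(-5 − w) = (1/(-5)) · 1/(1 − w/(-5)) = Σ_{n≥0} w^n / (-5)^(n+1).
So c_n = 1/(-5)^(n+1):
  c_0 = 1/(-5)^1 = -1/5.
  c_1 = 1/(-5)^2 = 1/25.
The series is valid for |w/d| < 1, i.e. |z − z₀| < |d|.
Radius of convergence: R = |-9 − z₀| = |-5| = 5 (distance from z₀ to the singularity z = -9).

c_0 = -1/5, c_1 = 1/25; R = 5.


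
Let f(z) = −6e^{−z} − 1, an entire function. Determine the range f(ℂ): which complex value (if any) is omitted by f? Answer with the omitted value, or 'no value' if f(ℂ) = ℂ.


Little Picard bounds the complement of f(ℂ) to at most one point.
e^{−z} is never zero on ℂ, so -6·e^{−z} takes every value in ℂ ∖ {0}. Adding -1 shifts the range to ℂ ∖ {-1}. Thus f omits exactly the value -1.

Omitted value: -1.


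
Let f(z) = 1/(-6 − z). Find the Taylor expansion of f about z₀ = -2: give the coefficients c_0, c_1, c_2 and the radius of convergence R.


Let w = z − z₀, so z = z₀ + w.
Then -6 − z = -6 − (z₀ + w) = (-6 − z₀) − w = -4 − w.
f(z) = 1/(-4 − w) = (1/(-4)) · 1/(1 − w/(-4)) = Σ_{n≥0} w^n / (-4)^(n+1).
So c_n = 1/(-4)^(n+1):
  c_0 = 1/(-4)^1 = -1/4.
  c_1 = 1/(-4)^2 = 1/16.
  c_2 = 1/(-4)^3 = -1/64.
The series is valid for |w/d| < 1, i.e. |z − z₀| < |d|.
Radius of convergence: R = |-6 − z₀| = |-4| = 4 (distance from z₀ to the singularity z = -6).

c_0 = -1/4, c_1 = 1/16, c_2 = -1/64; R = 4.


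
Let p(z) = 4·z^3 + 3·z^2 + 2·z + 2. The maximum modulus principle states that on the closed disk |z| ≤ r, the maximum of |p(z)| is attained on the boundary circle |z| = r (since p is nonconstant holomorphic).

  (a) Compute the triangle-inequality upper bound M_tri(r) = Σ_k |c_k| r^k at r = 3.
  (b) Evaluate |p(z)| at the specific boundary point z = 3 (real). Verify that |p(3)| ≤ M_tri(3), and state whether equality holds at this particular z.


Coefficients: c_0 = 2, c_1 = 2, c_2 = 3, c_3 = 4. Radius r = 3.
Part (a). Triangle bound: M_tri(r) = Σ_k |c_k| r^k
  = |2|·3^0 + |2|·3^1 + |3|·3^2 + |4|·3^3
  = 2 + 6 + 27 + 108 = 143.
This bounds M(r) := max_{|z|=r} |p(z)| from above; equality holds iff all terms c_k z^k can be made to align in phase at a single z on |z|=r.
Part (b). At z = 3 (real, on the circle |z| = r):
  p(3) = (2)·3^0 + (2)·3^1 + (3)·3^2 + (4)·3^3 = 143.
  |p(3)| = 143.
Since all nonzero coefficients share the same sign, |p(3)| = 143 = M_tri(3); the triangle bound is attained at z = 3, so in fact M(r) = 143.

M_tri(3) = 143; |p(3)| = 143; equality at z=3: yes.


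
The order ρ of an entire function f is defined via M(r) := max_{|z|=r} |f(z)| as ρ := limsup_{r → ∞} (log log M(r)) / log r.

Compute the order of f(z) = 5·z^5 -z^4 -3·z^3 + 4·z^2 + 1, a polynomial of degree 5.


|f(z)| ≤ Σ|c_k|·r^k = O(r^5) as r → ∞. Polynomial growth is O(e^{r^ε}) for every ε > 0 (since r^5/e^{r^ε} → 0), so ρ ≤ ε for all ε > 0, i.e. ρ = 0. Every nonconstant polynomial has order 0.
Therefore ρ = 0.

Order ρ = 0.


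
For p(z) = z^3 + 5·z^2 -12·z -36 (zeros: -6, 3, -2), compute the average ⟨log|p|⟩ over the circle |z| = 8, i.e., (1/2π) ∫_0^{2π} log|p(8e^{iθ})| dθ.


Zeros: -6, -2, 3; r = 8.
Inside |z| < r: -6, -2, 3. Outside (|z| ≥ r): ∅.
p(0) = -36, so log|p(0)| = log(36) = 3.5835.
Apply Jensen: I(r) = log|p(0)| + Σ_k log(r/|z_k|), summed over zeros inside |z| < r.
  log(r/|z_k|) for z_k = -6: log(8/6) = 0.2877
  log(r/|z_k|) for z_k = 3: log(8/3) = 0.9808
  log(r/|z_k|) for z_k = -2: log(8/2) = 1.3863
Sum over inside zeros: 2.6548.
I(r) = log|p(0)| + (inside sum) = 3.5835 + 2.6548 = 6.2383.
Closed form (all zeros inside, monic): I(r) = n·log(r) = 3·log(8) = 6.2383. ✓

I(r) ≈ 6.2383.


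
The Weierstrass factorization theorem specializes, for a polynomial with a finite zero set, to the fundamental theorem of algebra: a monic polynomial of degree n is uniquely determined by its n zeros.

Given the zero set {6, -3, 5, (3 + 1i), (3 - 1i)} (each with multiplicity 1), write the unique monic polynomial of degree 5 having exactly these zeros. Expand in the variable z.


The polynomial is p(z) = ∏_{α ∈ S} (z − α), where S = {6, -3, 5, (3 + 1i), (3 - 1i)}.
Expanding the product yields: p(z) = z^5 -14·z^4 + 55·z^3 + 28·z^2 -570·z + 900.
Note conjugate pairs combine to real quadratics: (z − (3+1i))(z − (3−1i)) = z² − 6z + 10.
The resulting polynomial has degree 5 and real coefficients as required.

p(z) = z^5 -14·z^4 + 55·z^3 + 28·z^2 -570·z + 900.
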